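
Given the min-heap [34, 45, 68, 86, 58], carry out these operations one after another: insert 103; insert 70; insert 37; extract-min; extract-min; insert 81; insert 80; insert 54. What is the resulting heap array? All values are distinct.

[45, 54, 68, 58, 70, 103, 81, 86, 80]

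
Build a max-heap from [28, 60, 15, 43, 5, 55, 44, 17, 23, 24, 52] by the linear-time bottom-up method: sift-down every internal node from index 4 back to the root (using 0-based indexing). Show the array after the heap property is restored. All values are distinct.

sift down from index 4:
  5 vs larger child 52 at index 10, swap → [28, 60, 15, 43, 52, 55, 44, 17, 23, 24, 5]
sift down from index 3: already satisfies heap property
sift down from index 2:
  15 vs larger child 55 at index 5, swap → [28, 60, 55, 43, 52, 15, 44, 17, 23, 24, 5]
sift down from index 1: already satisfies heap property
sift down from index 0:
  28 vs larger child 60 at index 1, swap → [60, 28, 55, 43, 52, 15, 44, 17, 23, 24, 5]
  28 vs larger child 52 at index 4, swap → [60, 52, 55, 43, 28, 15, 44, 17, 23, 24, 5]

[60, 52, 55, 43, 28, 15, 44, 17, 23, 24, 5]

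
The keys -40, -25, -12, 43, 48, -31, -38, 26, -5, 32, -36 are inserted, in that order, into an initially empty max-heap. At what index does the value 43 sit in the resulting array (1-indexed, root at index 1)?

2

Insert -40:
  append -40 at index 1 → [-40] (no swap needed)
Insert -25:
  append -25 at index 2 → [-40, -25]
  -25 > parent -40 at index 1, swap → [-25, -40]
Insert -12:
  append -12 at index 3 → [-25, -40, -12]
  -12 > parent -25 at index 1, swap → [-12, -40, -25]
Insert 43:
  append 43 at index 4 → [-12, -40, -25, 43]
  43 > parent -40 at index 2, swap → [-12, 43, -25, -40]
  43 > parent -12 at index 1, swap → [43, -12, -25, -40]
Insert 48:
  append 48 at index 5 → [43, -12, -25, -40, 48]
  48 > parent -12 at index 2, swap → [43, 48, -25, -40, -12]
  48 > parent 43 at index 1, swap → [48, 43, -25, -40, -12]
Insert -31:
  append -31 at index 6 → [48, 43, -25, -40, -12, -31] (no swap needed)
Insert -38:
  append -38 at index 7 → [48, 43, -25, -40, -12, -31, -38] (no swap needed)
Insert 26:
  append 26 at index 8 → [48, 43, -25, -40, -12, -31, -38, 26]
  26 > parent -40 at index 4, swap → [48, 43, -25, 26, -12, -31, -38, -40]
Insert -5:
  append -5 at index 9 → [48, 43, -25, 26, -12, -31, -38, -40, -5] (no swap needed)
Insert 32:
  append 32 at index 10 → [48, 43, -25, 26, -12, -31, -38, -40, -5, 32]
  32 > parent -12 at index 5, swap → [48, 43, -25, 26, 32, -31, -38, -40, -5, -12]
Insert -36:
  append -36 at index 11 → [48, 43, -25, 26, 32, -31, -38, -40, -5, -12, -36] (no swap needed)
resulting array: [48, 43, -25, 26, 32, -31, -38, -40, -5, -12, -36]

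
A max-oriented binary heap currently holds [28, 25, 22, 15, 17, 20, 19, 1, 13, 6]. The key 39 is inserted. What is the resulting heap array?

append 39 at index 10 → [28, 25, 22, 15, 17, 20, 19, 1, 13, 6, 39]
39 > parent 17 at index 4, swap → [28, 25, 22, 15, 39, 20, 19, 1, 13, 6, 17]
39 > parent 25 at index 1, swap → [28, 39, 22, 15, 25, 20, 19, 1, 13, 6, 17]
39 > parent 28 at index 0, swap → [39, 28, 22, 15, 25, 20, 19, 1, 13, 6, 17]

[39, 28, 22, 15, 25, 20, 19, 1, 13, 6, 17]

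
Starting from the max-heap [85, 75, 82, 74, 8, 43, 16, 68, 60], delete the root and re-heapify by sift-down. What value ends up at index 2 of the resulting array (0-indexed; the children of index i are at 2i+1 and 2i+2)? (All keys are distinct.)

60

remove root 85; move last element 60 to root → [60, 75, 82, 74, 8, 43, 16, 68]
60 vs larger child 82 at index 2, swap → [82, 75, 60, 74, 8, 43, 16, 68]
resulting array: [82, 75, 60, 74, 8, 43, 16, 68]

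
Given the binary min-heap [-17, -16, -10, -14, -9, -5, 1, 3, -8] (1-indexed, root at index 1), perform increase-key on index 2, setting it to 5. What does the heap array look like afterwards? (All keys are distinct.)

[-17, -14, -10, -8, -9, -5, 1, 3, 5]

set index 2 from -16 to 5 → [-17, 5, -10, -14, -9, -5, 1, 3, -8]
5 vs smaller child -14 at index 4, swap → [-17, -14, -10, 5, -9, -5, 1, 3, -8]
5 vs smaller child -8 at index 9, swap → [-17, -14, -10, -8, -9, -5, 1, 3, 5]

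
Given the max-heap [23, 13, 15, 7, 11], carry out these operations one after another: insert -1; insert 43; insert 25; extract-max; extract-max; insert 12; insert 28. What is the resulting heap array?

insert -1:
  append -1 at index 5 → [23, 13, 15, 7, 11, -1] (no swap needed)
insert 43:
  append 43 at index 6 → [23, 13, 15, 7, 11, -1, 43]
  43 > parent 15 at index 2, swap → [23, 13, 43, 7, 11, -1, 15]
  43 > parent 23 at index 0, swap → [43, 13, 23, 7, 11, -1, 15]
insert 25:
  append 25 at index 7 → [43, 13, 23, 7, 11, -1, 15, 25]
  25 > parent 7 at index 3, swap → [43, 13, 23, 25, 11, -1, 15, 7]
  25 > parent 13 at index 1, swap → [43, 25, 23, 13, 11, -1, 15, 7]
extract-max → returns 43:
  remove root 43; move last element 7 to root → [7, 25, 23, 13, 11, -1, 15]
  7 vs larger child 25 at index 1, swap → [25, 7, 23, 13, 11, -1, 15]
  7 vs larger child 13 at index 3, swap → [25, 13, 23, 7, 11, -1, 15]
extract-max → returns 25:
  remove root 25; move last element 15 to root → [15, 13, 23, 7, 11, -1]
  15 vs larger child 23 at index 2, swap → [23, 13, 15, 7, 11, -1]
insert 12:
  append 12 at index 6 → [23, 13, 15, 7, 11, -1, 12] (no swap needed)
insert 28:
  append 28 at index 7 → [23, 13, 15, 7, 11, -1, 12, 28]
  28 > parent 7 at index 3, swap → [23, 13, 15, 28, 11, -1, 12, 7]
  28 > parent 13 at index 1, swap → [23, 28, 15, 13, 11, -1, 12, 7]
  28 > parent 23 at index 0, swap → [28, 23, 15, 13, 11, -1, 12, 7]

[28, 23, 15, 13, 11, -1, 12, 7]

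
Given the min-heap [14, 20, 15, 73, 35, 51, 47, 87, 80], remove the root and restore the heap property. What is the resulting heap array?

remove root 14; move last element 80 to root → [80, 20, 15, 73, 35, 51, 47, 87]
80 vs smaller child 15 at index 2, swap → [15, 20, 80, 73, 35, 51, 47, 87]
80 vs smaller child 47 at index 6, swap → [15, 20, 47, 73, 35, 51, 80, 87]

[15, 20, 47, 73, 35, 51, 80, 87]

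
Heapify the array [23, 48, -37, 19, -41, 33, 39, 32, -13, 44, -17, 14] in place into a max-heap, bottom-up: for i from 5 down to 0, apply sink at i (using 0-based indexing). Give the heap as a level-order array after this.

[48, 44, 39, 32, 23, 33, -37, 19, -13, -41, -17, 14]

sift down from index 5: already satisfies heap property
sift down from index 4:
  -41 vs larger child 44 at index 9, swap → [23, 48, -37, 19, 44, 33, 39, 32, -13, -41, -17, 14]
sift down from index 3:
  19 vs larger child 32 at index 7, swap → [23, 48, -37, 32, 44, 33, 39, 19, -13, -41, -17, 14]
sift down from index 2:
  -37 vs larger child 39 at index 6, swap → [23, 48, 39, 32, 44, 33, -37, 19, -13, -41, -17, 14]
sift down from index 1: already satisfies heap property
sift down from index 0:
  23 vs larger child 48 at index 1, swap → [48, 23, 39, 32, 44, 33, -37, 19, -13, -41, -17, 14]
  23 vs larger child 44 at index 4, swap → [48, 44, 39, 32, 23, 33, -37, 19, -13, -41, -17, 14]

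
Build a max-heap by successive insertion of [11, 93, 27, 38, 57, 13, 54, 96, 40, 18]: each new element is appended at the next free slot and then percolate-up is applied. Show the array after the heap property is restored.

[96, 93, 54, 57, 38, 13, 27, 11, 40, 18]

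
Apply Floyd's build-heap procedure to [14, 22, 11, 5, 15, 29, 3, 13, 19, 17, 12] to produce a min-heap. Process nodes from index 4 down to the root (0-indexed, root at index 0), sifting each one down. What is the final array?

[3, 5, 11, 13, 12, 29, 14, 22, 19, 17, 15]

sift down from index 4:
  15 vs smaller child 12 at index 10, swap → [14, 22, 11, 5, 12, 29, 3, 13, 19, 17, 15]
sift down from index 3: already satisfies heap property
sift down from index 2:
  11 vs smaller child 3 at index 6, swap → [14, 22, 3, 5, 12, 29, 11, 13, 19, 17, 15]
sift down from index 1:
  22 vs smaller child 5 at index 3, swap → [14, 5, 3, 22, 12, 29, 11, 13, 19, 17, 15]
  22 vs smaller child 13 at index 7, swap → [14, 5, 3, 13, 12, 29, 11, 22, 19, 17, 15]
sift down from index 0:
  14 vs smaller child 3 at index 2, swap → [3, 5, 14, 13, 12, 29, 11, 22, 19, 17, 15]
  14 vs smaller child 11 at index 6, swap → [3, 5, 11, 13, 12, 29, 14, 22, 19, 17, 15]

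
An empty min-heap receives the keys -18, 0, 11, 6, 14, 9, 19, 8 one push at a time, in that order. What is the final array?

Insert -18:
  append -18 at index 0 → [-18] (no swap needed)
Insert 0:
  append 0 at index 1 → [-18, 0] (no swap needed)
Insert 11:
  append 11 at index 2 → [-18, 0, 11] (no swap needed)
Insert 6:
  append 6 at index 3 → [-18, 0, 11, 6] (no swap needed)
Insert 14:
  append 14 at index 4 → [-18, 0, 11, 6, 14] (no swap needed)
Insert 9:
  append 9 at index 5 → [-18, 0, 11, 6, 14, 9]
  9 < parent 11 at index 2, swap → [-18, 0, 9, 6, 14, 11]
Insert 19:
  append 19 at index 6 → [-18, 0, 9, 6, 14, 11, 19] (no swap needed)
Insert 8:
  append 8 at index 7 → [-18, 0, 9, 6, 14, 11, 19, 8] (no swap needed)

[-18, 0, 9, 6, 14, 11, 19, 8]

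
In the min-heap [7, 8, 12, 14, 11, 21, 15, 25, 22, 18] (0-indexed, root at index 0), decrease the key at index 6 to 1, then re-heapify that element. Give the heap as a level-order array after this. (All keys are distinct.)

[1, 8, 7, 14, 11, 21, 12, 25, 22, 18]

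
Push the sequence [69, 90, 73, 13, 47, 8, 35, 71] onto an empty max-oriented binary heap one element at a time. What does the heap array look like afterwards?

[90, 71, 73, 69, 47, 8, 35, 13]

Insert 69:
  append 69 at index 0 → [69] (no swap needed)
Insert 90:
  append 90 at index 1 → [69, 90]
  90 > parent 69 at index 0, swap → [90, 69]
Insert 73:
  append 73 at index 2 → [90, 69, 73] (no swap needed)
Insert 13:
  append 13 at index 3 → [90, 69, 73, 13] (no swap needed)
Insert 47:
  append 47 at index 4 → [90, 69, 73, 13, 47] (no swap needed)
Insert 8:
  append 8 at index 5 → [90, 69, 73, 13, 47, 8] (no swap needed)
Insert 35:
  append 35 at index 6 → [90, 69, 73, 13, 47, 8, 35] (no swap needed)
Insert 71:
  append 71 at index 7 → [90, 69, 73, 13, 47, 8, 35, 71]
  71 > parent 13 at index 3, swap → [90, 69, 73, 71, 47, 8, 35, 13]
  71 > parent 69 at index 1, swap → [90, 71, 73, 69, 47, 8, 35, 13]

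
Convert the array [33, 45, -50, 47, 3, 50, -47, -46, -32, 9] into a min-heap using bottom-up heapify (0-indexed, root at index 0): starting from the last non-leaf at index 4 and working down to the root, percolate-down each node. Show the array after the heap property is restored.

[-50, -46, -47, -32, 3, 50, 33, 47, 45, 9]

sift down from index 4: already satisfies heap property
sift down from index 3:
  47 vs smaller child -46 at index 7, swap → [33, 45, -50, -46, 3, 50, -47, 47, -32, 9]
sift down from index 2: already satisfies heap property
sift down from index 1:
  45 vs smaller child -46 at index 3, swap → [33, -46, -50, 45, 3, 50, -47, 47, -32, 9]
  45 vs smaller child -32 at index 8, swap → [33, -46, -50, -32, 3, 50, -47, 47, 45, 9]
sift down from index 0:
  33 vs smaller child -50 at index 2, swap → [-50, -46, 33, -32, 3, 50, -47, 47, 45, 9]
  33 vs smaller child -47 at index 6, swap → [-50, -46, -47, -32, 3, 50, 33, 47, 45, 9]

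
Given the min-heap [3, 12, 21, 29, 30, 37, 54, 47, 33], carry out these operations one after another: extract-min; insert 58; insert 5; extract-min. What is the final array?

[12, 29, 21, 33, 30, 37, 54, 47, 58]

extract-min → returns 3:
  remove root 3; move last element 33 to root → [33, 12, 21, 29, 30, 37, 54, 47]
  33 vs smaller child 12 at index 1, swap → [12, 33, 21, 29, 30, 37, 54, 47]
  33 vs smaller child 29 at index 3, swap → [12, 29, 21, 33, 30, 37, 54, 47]
insert 58:
  append 58 at index 8 → [12, 29, 21, 33, 30, 37, 54, 47, 58] (no swap needed)
insert 5:
  append 5 at index 9 → [12, 29, 21, 33, 30, 37, 54, 47, 58, 5]
  5 < parent 30 at index 4, swap → [12, 29, 21, 33, 5, 37, 54, 47, 58, 30]
  5 < parent 29 at index 1, swap → [12, 5, 21, 33, 29, 37, 54, 47, 58, 30]
  5 < parent 12 at index 0, swap → [5, 12, 21, 33, 29, 37, 54, 47, 58, 30]
extract-min → returns 5:
  remove root 5; move last element 30 to root → [30, 12, 21, 33, 29, 37, 54, 47, 58]
  30 vs smaller child 12 at index 1, swap → [12, 30, 21, 33, 29, 37, 54, 47, 58]
  30 vs smaller child 29 at index 4, swap → [12, 29, 21, 33, 30, 37, 54, 47, 58]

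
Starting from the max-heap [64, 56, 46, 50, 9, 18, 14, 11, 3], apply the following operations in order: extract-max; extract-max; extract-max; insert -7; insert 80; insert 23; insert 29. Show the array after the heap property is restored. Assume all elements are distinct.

extract-max → returns 64:
  remove root 64; move last element 3 to root → [3, 56, 46, 50, 9, 18, 14, 11]
  3 vs larger child 56 at index 1, swap → [56, 3, 46, 50, 9, 18, 14, 11]
  3 vs larger child 50 at index 3, swap → [56, 50, 46, 3, 9, 18, 14, 11]
  3 vs only child 11 at index 7, swap → [56, 50, 46, 11, 9, 18, 14, 3]
extract-max → returns 56:
  remove root 56; move last element 3 to root → [3, 50, 46, 11, 9, 18, 14]
  3 vs larger child 50 at index 1, swap → [50, 3, 46, 11, 9, 18, 14]
  3 vs larger child 11 at index 3, swap → [50, 11, 46, 3, 9, 18, 14]
extract-max → returns 50:
  remove root 50; move last element 14 to root → [14, 11, 46, 3, 9, 18]
  14 vs larger child 46 at index 2, swap → [46, 11, 14, 3, 9, 18]
  14 vs only child 18 at index 5, swap → [46, 11, 18, 3, 9, 14]
insert -7:
  append -7 at index 6 → [46, 11, 18, 3, 9, 14, -7] (no swap needed)
insert 80:
  append 80 at index 7 → [46, 11, 18, 3, 9, 14, -7, 80]
  80 > parent 3 at index 3, swap → [46, 11, 18, 80, 9, 14, -7, 3]
  80 > parent 11 at index 1, swap → [46, 80, 18, 11, 9, 14, -7, 3]
  80 > parent 46 at index 0, swap → [80, 46, 18, 11, 9, 14, -7, 3]
insert 23:
  append 23 at index 8 → [80, 46, 18, 11, 9, 14, -7, 3, 23]
  23 > parent 11 at index 3, swap → [80, 46, 18, 23, 9, 14, -7, 3, 11]
insert 29:
  append 29 at index 9 → [80, 46, 18, 23, 9, 14, -7, 3, 11, 29]
  29 > parent 9 at index 4, swap → [80, 46, 18, 23, 29, 14, -7, 3, 11, 9]

[80, 46, 18, 23, 29, 14, -7, 3, 11, 9]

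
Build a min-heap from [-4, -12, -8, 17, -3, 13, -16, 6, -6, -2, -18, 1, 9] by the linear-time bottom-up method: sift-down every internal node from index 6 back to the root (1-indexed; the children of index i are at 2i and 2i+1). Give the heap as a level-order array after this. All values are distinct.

sift down from index 6:
  13 vs smaller child 1 at index 12, swap → [-4, -12, -8, 17, -3, 1, -16, 6, -6, -2, -18, 13, 9]
sift down from index 5:
  -3 vs smaller child -18 at index 11, swap → [-4, -12, -8, 17, -18, 1, -16, 6, -6, -2, -3, 13, 9]
sift down from index 4:
  17 vs smaller child -6 at index 9, swap → [-4, -12, -8, -6, -18, 1, -16, 6, 17, -2, -3, 13, 9]
sift down from index 3:
  -8 vs smaller child -16 at index 7, swap → [-4, -12, -16, -6, -18, 1, -8, 6, 17, -2, -3, 13, 9]
sift down from index 2:
  -12 vs smaller child -18 at index 5, swap → [-4, -18, -16, -6, -12, 1, -8, 6, 17, -2, -3, 13, 9]
sift down from index 1:
  -4 vs smaller child -18 at index 2, swap → [-18, -4, -16, -6, -12, 1, -8, 6, 17, -2, -3, 13, 9]
  -4 vs smaller child -12 at index 5, swap → [-18, -12, -16, -6, -4, 1, -8, 6, 17, -2, -3, 13, 9]

[-18, -12, -16, -6, -4, 1, -8, 6, 17, -2, -3, 13, 9]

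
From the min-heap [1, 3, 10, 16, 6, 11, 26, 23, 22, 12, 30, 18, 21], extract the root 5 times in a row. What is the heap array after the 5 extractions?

[12, 16, 21, 22, 18, 30, 26, 23]

extract-min #1 returns 1:
  remove root 1; move last element 21 to root → [21, 3, 10, 16, 6, 11, 26, 23, 22, 12, 30, 18]
  21 vs smaller child 3 at index 1, swap → [3, 21, 10, 16, 6, 11, 26, 23, 22, 12, 30, 18]
  21 vs smaller child 6 at index 4, swap → [3, 6, 10, 16, 21, 11, 26, 23, 22, 12, 30, 18]
  21 vs smaller child 12 at index 9, swap → [3, 6, 10, 16, 12, 11, 26, 23, 22, 21, 30, 18]
extract-min #2 returns 3:
  remove root 3; move last element 18 to root → [18, 6, 10, 16, 12, 11, 26, 23, 22, 21, 30]
  18 vs smaller child 6 at index 1, swap → [6, 18, 10, 16, 12, 11, 26, 23, 22, 21, 30]
  18 vs smaller child 12 at index 4, swap → [6, 12, 10, 16, 18, 11, 26, 23, 22, 21, 30]
extract-min #3 returns 6:
  remove root 6; move last element 30 to root → [30, 12, 10, 16, 18, 11, 26, 23, 22, 21]
  30 vs smaller child 10 at index 2, swap → [10, 12, 30, 16, 18, 11, 26, 23, 22, 21]
  30 vs smaller child 11 at index 5, swap → [10, 12, 11, 16, 18, 30, 26, 23, 22, 21]
extract-min #4 returns 10:
  remove root 10; move last element 21 to root → [21, 12, 11, 16, 18, 30, 26, 23, 22]
  21 vs smaller child 11 at index 2, swap → [11, 12, 21, 16, 18, 30, 26, 23, 22]
extract-min #5 returns 11:
  remove root 11; move last element 22 to root → [22, 12, 21, 16, 18, 30, 26, 23]
  22 vs smaller child 12 at index 1, swap → [12, 22, 21, 16, 18, 30, 26, 23]
  22 vs smaller child 16 at index 3, swap → [12, 16, 21, 22, 18, 30, 26, 23]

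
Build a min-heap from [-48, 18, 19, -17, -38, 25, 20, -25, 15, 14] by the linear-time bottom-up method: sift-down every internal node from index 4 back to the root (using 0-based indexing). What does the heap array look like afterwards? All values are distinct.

[-48, -38, 19, -25, 14, 25, 20, -17, 15, 18]

sift down from index 4: already satisfies heap property
sift down from index 3:
  -17 vs smaller child -25 at index 7, swap → [-48, 18, 19, -25, -38, 25, 20, -17, 15, 14]
sift down from index 2: already satisfies heap property
sift down from index 1:
  18 vs smaller child -38 at index 4, swap → [-48, -38, 19, -25, 18, 25, 20, -17, 15, 14]
  18 vs only child 14 at index 9, swap → [-48, -38, 19, -25, 14, 25, 20, -17, 15, 18]
sift down from index 0: already satisfies heap property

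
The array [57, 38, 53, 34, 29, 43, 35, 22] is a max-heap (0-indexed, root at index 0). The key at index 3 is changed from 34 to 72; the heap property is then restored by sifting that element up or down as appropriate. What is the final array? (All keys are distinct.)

[72, 57, 53, 38, 29, 43, 35, 22]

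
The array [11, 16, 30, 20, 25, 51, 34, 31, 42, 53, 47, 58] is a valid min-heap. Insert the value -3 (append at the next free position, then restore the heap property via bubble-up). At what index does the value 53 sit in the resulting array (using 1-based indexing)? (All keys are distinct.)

append -3 at index 13 → [11, 16, 30, 20, 25, 51, 34, 31, 42, 53, 47, 58, -3]
-3 < parent 51 at index 6, swap → [11, 16, 30, 20, 25, -3, 34, 31, 42, 53, 47, 58, 51]
-3 < parent 30 at index 3, swap → [11, 16, -3, 20, 25, 30, 34, 31, 42, 53, 47, 58, 51]
-3 < parent 11 at index 1, swap → [-3, 16, 11, 20, 25, 30, 34, 31, 42, 53, 47, 58, 51]
resulting array: [-3, 16, 11, 20, 25, 30, 34, 31, 42, 53, 47, 58, 51]

10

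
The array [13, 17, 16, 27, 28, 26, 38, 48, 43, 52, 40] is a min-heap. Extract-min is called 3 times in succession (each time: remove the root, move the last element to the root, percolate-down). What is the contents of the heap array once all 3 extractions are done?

extract-min #1 returns 13:
  remove root 13; move last element 40 to root → [40, 17, 16, 27, 28, 26, 38, 48, 43, 52]
  40 vs smaller child 16 at index 2, swap → [16, 17, 40, 27, 28, 26, 38, 48, 43, 52]
  40 vs smaller child 26 at index 5, swap → [16, 17, 26, 27, 28, 40, 38, 48, 43, 52]
extract-min #2 returns 16:
  remove root 16; move last element 52 to root → [52, 17, 26, 27, 28, 40, 38, 48, 43]
  52 vs smaller child 17 at index 1, swap → [17, 52, 26, 27, 28, 40, 38, 48, 43]
  52 vs smaller child 27 at index 3, swap → [17, 27, 26, 52, 28, 40, 38, 48, 43]
  52 vs smaller child 43 at index 8, swap → [17, 27, 26, 43, 28, 40, 38, 48, 52]
extract-min #3 returns 17:
  remove root 17; move last element 52 to root → [52, 27, 26, 43, 28, 40, 38, 48]
  52 vs smaller child 26 at index 2, swap → [26, 27, 52, 43, 28, 40, 38, 48]
  52 vs smaller child 38 at index 6, swap → [26, 27, 38, 43, 28, 40, 52, 48]

[26, 27, 38, 43, 28, 40, 52, 48]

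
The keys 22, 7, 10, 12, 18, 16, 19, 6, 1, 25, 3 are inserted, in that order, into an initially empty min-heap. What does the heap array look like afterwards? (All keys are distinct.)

[1, 3, 10, 7, 6, 16, 19, 22, 12, 25, 18]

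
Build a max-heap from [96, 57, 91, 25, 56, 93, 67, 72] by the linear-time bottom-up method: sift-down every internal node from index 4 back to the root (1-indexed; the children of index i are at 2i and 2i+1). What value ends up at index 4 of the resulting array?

sift down from index 4:
  25 vs only child 72 at index 8, swap → [96, 57, 91, 72, 56, 93, 67, 25]
sift down from index 3:
  91 vs larger child 93 at index 6, swap → [96, 57, 93, 72, 56, 91, 67, 25]
sift down from index 2:
  57 vs larger child 72 at index 4, swap → [96, 72, 93, 57, 56, 91, 67, 25]
sift down from index 1: already satisfies heap property
resulting array: [96, 72, 93, 57, 56, 91, 67, 25]

57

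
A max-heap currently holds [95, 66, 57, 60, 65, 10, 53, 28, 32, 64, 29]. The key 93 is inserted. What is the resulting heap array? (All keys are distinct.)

append 93 at index 11 → [95, 66, 57, 60, 65, 10, 53, 28, 32, 64, 29, 93]
93 > parent 10 at index 5, swap → [95, 66, 57, 60, 65, 93, 53, 28, 32, 64, 29, 10]
93 > parent 57 at index 2, swap → [95, 66, 93, 60, 65, 57, 53, 28, 32, 64, 29, 10]

[95, 66, 93, 60, 65, 57, 53, 28, 32, 64, 29, 10]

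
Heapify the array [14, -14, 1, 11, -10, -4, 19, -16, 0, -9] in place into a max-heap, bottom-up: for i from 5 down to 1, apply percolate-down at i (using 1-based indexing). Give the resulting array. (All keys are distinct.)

sift down from index 5:
  -10 vs only child -9 at index 10, swap → [14, -14, 1, 11, -9, -4, 19, -16, 0, -10]
sift down from index 4: already satisfies heap property
sift down from index 3:
  1 vs larger child 19 at index 7, swap → [14, -14, 19, 11, -9, -4, 1, -16, 0, -10]
sift down from index 2:
  -14 vs larger child 11 at index 4, swap → [14, 11, 19, -14, -9, -4, 1, -16, 0, -10]
  -14 vs larger child 0 at index 9, swap → [14, 11, 19, 0, -9, -4, 1, -16, -14, -10]
sift down from index 1:
  14 vs larger child 19 at index 3, swap → [19, 11, 14, 0, -9, -4, 1, -16, -14, -10]

[19, 11, 14, 0, -9, -4, 1, -16, -14, -10]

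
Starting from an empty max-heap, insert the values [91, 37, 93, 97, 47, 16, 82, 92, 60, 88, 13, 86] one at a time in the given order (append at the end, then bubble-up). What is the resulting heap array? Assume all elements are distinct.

[97, 93, 91, 92, 88, 86, 82, 37, 60, 47, 13, 16]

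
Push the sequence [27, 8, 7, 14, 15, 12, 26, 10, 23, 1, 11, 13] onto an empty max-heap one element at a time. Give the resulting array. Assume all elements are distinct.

Insert 27:
  append 27 at index 0 → [27] (no swap needed)
Insert 8:
  append 8 at index 1 → [27, 8] (no swap needed)
Insert 7:
  append 7 at index 2 → [27, 8, 7] (no swap needed)
Insert 14:
  append 14 at index 3 → [27, 8, 7, 14]
  14 > parent 8 at index 1, swap → [27, 14, 7, 8]
Insert 15:
  append 15 at index 4 → [27, 14, 7, 8, 15]
  15 > parent 14 at index 1, swap → [27, 15, 7, 8, 14]
Insert 12:
  append 12 at index 5 → [27, 15, 7, 8, 14, 12]
  12 > parent 7 at index 2, swap → [27, 15, 12, 8, 14, 7]
Insert 26:
  append 26 at index 6 → [27, 15, 12, 8, 14, 7, 26]
  26 > parent 12 at index 2, swap → [27, 15, 26, 8, 14, 7, 12]
Insert 10:
  append 10 at index 7 → [27, 15, 26, 8, 14, 7, 12, 10]
  10 > parent 8 at index 3, swap → [27, 15, 26, 10, 14, 7, 12, 8]
Insert 23:
  append 23 at index 8 → [27, 15, 26, 10, 14, 7, 12, 8, 23]
  23 > parent 10 at index 3, swap → [27, 15, 26, 23, 14, 7, 12, 8, 10]
  23 > parent 15 at index 1, swap → [27, 23, 26, 15, 14, 7, 12, 8, 10]
Insert 1:
  append 1 at index 9 → [27, 23, 26, 15, 14, 7, 12, 8, 10, 1] (no swap needed)
Insert 11:
  append 11 at index 10 → [27, 23, 26, 15, 14, 7, 12, 8, 10, 1, 11] (no swap needed)
Insert 13:
  append 13 at index 11 → [27, 23, 26, 15, 14, 7, 12, 8, 10, 1, 11, 13]
  13 > parent 7 at index 5, swap → [27, 23, 26, 15, 14, 13, 12, 8, 10, 1, 11, 7]

[27, 23, 26, 15, 14, 13, 12, 8, 10, 1, 11, 7]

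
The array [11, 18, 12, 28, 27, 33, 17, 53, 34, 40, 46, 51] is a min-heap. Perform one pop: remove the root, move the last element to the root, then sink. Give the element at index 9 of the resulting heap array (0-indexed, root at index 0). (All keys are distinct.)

40

remove root 11; move last element 51 to root → [51, 18, 12, 28, 27, 33, 17, 53, 34, 40, 46]
51 vs smaller child 12 at index 2, swap → [12, 18, 51, 28, 27, 33, 17, 53, 34, 40, 46]
51 vs smaller child 17 at index 6, swap → [12, 18, 17, 28, 27, 33, 51, 53, 34, 40, 46]
resulting array: [12, 18, 17, 28, 27, 33, 51, 53, 34, 40, 46]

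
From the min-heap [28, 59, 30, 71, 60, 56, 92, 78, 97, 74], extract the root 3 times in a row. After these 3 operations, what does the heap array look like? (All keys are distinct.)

extract-min #1 returns 28:
  remove root 28; move last element 74 to root → [74, 59, 30, 71, 60, 56, 92, 78, 97]
  74 vs smaller child 30 at index 2, swap → [30, 59, 74, 71, 60, 56, 92, 78, 97]
  74 vs smaller child 56 at index 5, swap → [30, 59, 56, 71, 60, 74, 92, 78, 97]
extract-min #2 returns 30:
  remove root 30; move last element 97 to root → [97, 59, 56, 71, 60, 74, 92, 78]
  97 vs smaller child 56 at index 2, swap → [56, 59, 97, 71, 60, 74, 92, 78]
  97 vs smaller child 74 at index 5, swap → [56, 59, 74, 71, 60, 97, 92, 78]
extract-min #3 returns 56:
  remove root 56; move last element 78 to root → [78, 59, 74, 71, 60, 97, 92]
  78 vs smaller child 59 at index 1, swap → [59, 78, 74, 71, 60, 97, 92]
  78 vs smaller child 60 at index 4, swap → [59, 60, 74, 71, 78, 97, 92]

[59, 60, 74, 71, 78, 97, 92]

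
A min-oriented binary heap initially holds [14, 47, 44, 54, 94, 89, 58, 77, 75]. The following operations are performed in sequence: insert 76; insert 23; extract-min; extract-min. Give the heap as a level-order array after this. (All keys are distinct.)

[44, 47, 58, 54, 76, 89, 94, 77, 75]

insert 76:
  append 76 at index 9 → [14, 47, 44, 54, 94, 89, 58, 77, 75, 76]
  76 < parent 94 at index 4, swap → [14, 47, 44, 54, 76, 89, 58, 77, 75, 94]
insert 23:
  append 23 at index 10 → [14, 47, 44, 54, 76, 89, 58, 77, 75, 94, 23]
  23 < parent 76 at index 4, swap → [14, 47, 44, 54, 23, 89, 58, 77, 75, 94, 76]
  23 < parent 47 at index 1, swap → [14, 23, 44, 54, 47, 89, 58, 77, 75, 94, 76]
extract-min → returns 14:
  remove root 14; move last element 76 to root → [76, 23, 44, 54, 47, 89, 58, 77, 75, 94]
  76 vs smaller child 23 at index 1, swap → [23, 76, 44, 54, 47, 89, 58, 77, 75, 94]
  76 vs smaller child 47 at index 4, swap → [23, 47, 44, 54, 76, 89, 58, 77, 75, 94]
extract-min → returns 23:
  remove root 23; move last element 94 to root → [94, 47, 44, 54, 76, 89, 58, 77, 75]
  94 vs smaller child 44 at index 2, swap → [44, 47, 94, 54, 76, 89, 58, 77, 75]
  94 vs smaller child 58 at index 6, swap → [44, 47, 58, 54, 76, 89, 94, 77, 75]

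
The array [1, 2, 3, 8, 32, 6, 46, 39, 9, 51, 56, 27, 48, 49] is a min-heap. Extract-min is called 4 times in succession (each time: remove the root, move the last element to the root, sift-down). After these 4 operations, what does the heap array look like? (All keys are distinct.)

[8, 9, 27, 39, 32, 48, 46, 56, 49, 51]

extract-min #1 returns 1:
  remove root 1; move last element 49 to root → [49, 2, 3, 8, 32, 6, 46, 39, 9, 51, 56, 27, 48]
  49 vs smaller child 2 at index 1, swap → [2, 49, 3, 8, 32, 6, 46, 39, 9, 51, 56, 27, 48]
  49 vs smaller child 8 at index 3, swap → [2, 8, 3, 49, 32, 6, 46, 39, 9, 51, 56, 27, 48]
  49 vs smaller child 9 at index 8, swap → [2, 8, 3, 9, 32, 6, 46, 39, 49, 51, 56, 27, 48]
extract-min #2 returns 2:
  remove root 2; move last element 48 to root → [48, 8, 3, 9, 32, 6, 46, 39, 49, 51, 56, 27]
  48 vs smaller child 3 at index 2, swap → [3, 8, 48, 9, 32, 6, 46, 39, 49, 51, 56, 27]
  48 vs smaller child 6 at index 5, swap → [3, 8, 6, 9, 32, 48, 46, 39, 49, 51, 56, 27]
  48 vs only child 27 at index 11, swap → [3, 8, 6, 9, 32, 27, 46, 39, 49, 51, 56, 48]
extract-min #3 returns 3:
  remove root 3; move last element 48 to root → [48, 8, 6, 9, 32, 27, 46, 39, 49, 51, 56]
  48 vs smaller child 6 at index 2, swap → [6, 8, 48, 9, 32, 27, 46, 39, 49, 51, 56]
  48 vs smaller child 27 at index 5, swap → [6, 8, 27, 9, 32, 48, 46, 39, 49, 51, 56]
extract-min #4 returns 6:
  remove root 6; move last element 56 to root → [56, 8, 27, 9, 32, 48, 46, 39, 49, 51]
  56 vs smaller child 8 at index 1, swap → [8, 56, 27, 9, 32, 48, 46, 39, 49, 51]
  56 vs smaller child 9 at index 3, swap → [8, 9, 27, 56, 32, 48, 46, 39, 49, 51]
  56 vs smaller child 39 at index 7, swap → [8, 9, 27, 39, 32, 48, 46, 56, 49, 51]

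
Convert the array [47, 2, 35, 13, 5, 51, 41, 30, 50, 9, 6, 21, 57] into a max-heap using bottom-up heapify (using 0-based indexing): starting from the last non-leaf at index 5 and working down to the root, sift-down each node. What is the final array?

[57, 50, 51, 30, 9, 47, 41, 2, 13, 5, 6, 21, 35]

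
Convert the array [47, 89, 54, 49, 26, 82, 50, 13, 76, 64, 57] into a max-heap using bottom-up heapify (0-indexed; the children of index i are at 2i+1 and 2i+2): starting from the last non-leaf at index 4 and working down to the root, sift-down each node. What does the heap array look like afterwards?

sift down from index 4:
  26 vs larger child 64 at index 9, swap → [47, 89, 54, 49, 64, 82, 50, 13, 76, 26, 57]
sift down from index 3:
  49 vs larger child 76 at index 8, swap → [47, 89, 54, 76, 64, 82, 50, 13, 49, 26, 57]
sift down from index 2:
  54 vs larger child 82 at index 5, swap → [47, 89, 82, 76, 64, 54, 50, 13, 49, 26, 57]
sift down from index 1: already satisfies heap property
sift down from index 0:
  47 vs larger child 89 at index 1, swap → [89, 47, 82, 76, 64, 54, 50, 13, 49, 26, 57]
  47 vs larger child 76 at index 3, swap → [89, 76, 82, 47, 64, 54, 50, 13, 49, 26, 57]
  47 vs larger child 49 at index 8, swap → [89, 76, 82, 49, 64, 54, 50, 13, 47, 26, 57]

[89, 76, 82, 49, 64, 54, 50, 13, 47, 26, 57]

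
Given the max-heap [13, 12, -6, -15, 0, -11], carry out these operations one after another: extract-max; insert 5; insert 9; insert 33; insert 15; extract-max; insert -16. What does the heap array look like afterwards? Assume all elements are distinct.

extract-max → returns 13:
  remove root 13; move last element -11 to root → [-11, 12, -6, -15, 0]
  -11 vs larger child 12 at index 1, swap → [12, -11, -6, -15, 0]
  -11 vs larger child 0 at index 4, swap → [12, 0, -6, -15, -11]
insert 5:
  append 5 at index 5 → [12, 0, -6, -15, -11, 5]
  5 > parent -6 at index 2, swap → [12, 0, 5, -15, -11, -6]
insert 9:
  append 9 at index 6 → [12, 0, 5, -15, -11, -6, 9]
  9 > parent 5 at index 2, swap → [12, 0, 9, -15, -11, -6, 5]
insert 33:
  append 33 at index 7 → [12, 0, 9, -15, -11, -6, 5, 33]
  33 > parent -15 at index 3, swap → [12, 0, 9, 33, -11, -6, 5, -15]
  33 > parent 0 at index 1, swap → [12, 33, 9, 0, -11, -6, 5, -15]
  33 > parent 12 at index 0, swap → [33, 12, 9, 0, -11, -6, 5, -15]
insert 15:
  append 15 at index 8 → [33, 12, 9, 0, -11, -6, 5, -15, 15]
  15 > parent 0 at index 3, swap → [33, 12, 9, 15, -11, -6, 5, -15, 0]
  15 > parent 12 at index 1, swap → [33, 15, 9, 12, -11, -6, 5, -15, 0]
extract-max → returns 33:
  remove root 33; move last element 0 to root → [0, 15, 9, 12, -11, -6, 5, -15]
  0 vs larger child 15 at index 1, swap → [15, 0, 9, 12, -11, -6, 5, -15]
  0 vs larger child 12 at index 3, swap → [15, 12, 9, 0, -11, -6, 5, -15]
insert -16:
  append -16 at index 8 → [15, 12, 9, 0, -11, -6, 5, -15, -16] (no swap needed)

[15, 12, 9, 0, -11, -6, 5, -15, -16]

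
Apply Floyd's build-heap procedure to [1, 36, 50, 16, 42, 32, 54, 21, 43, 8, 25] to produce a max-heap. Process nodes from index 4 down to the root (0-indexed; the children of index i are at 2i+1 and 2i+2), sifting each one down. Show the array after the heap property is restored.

[54, 43, 50, 36, 42, 32, 1, 21, 16, 8, 25]

sift down from index 4: already satisfies heap property
sift down from index 3:
  16 vs larger child 43 at index 8, swap → [1, 36, 50, 43, 42, 32, 54, 21, 16, 8, 25]
sift down from index 2:
  50 vs larger child 54 at index 6, swap → [1, 36, 54, 43, 42, 32, 50, 21, 16, 8, 25]
sift down from index 1:
  36 vs larger child 43 at index 3, swap → [1, 43, 54, 36, 42, 32, 50, 21, 16, 8, 25]
sift down from index 0:
  1 vs larger child 54 at index 2, swap → [54, 43, 1, 36, 42, 32, 50, 21, 16, 8, 25]
  1 vs larger child 50 at index 6, swap → [54, 43, 50, 36, 42, 32, 1, 21, 16, 8, 25]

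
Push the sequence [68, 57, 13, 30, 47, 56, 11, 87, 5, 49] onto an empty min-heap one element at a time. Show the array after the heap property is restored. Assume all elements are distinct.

[5, 11, 13, 30, 47, 57, 56, 87, 68, 49]

Insert 68:
  append 68 at index 0 → [68] (no swap needed)
Insert 57:
  append 57 at index 1 → [68, 57]
  57 < parent 68 at index 0, swap → [57, 68]
Insert 13:
  append 13 at index 2 → [57, 68, 13]
  13 < parent 57 at index 0, swap → [13, 68, 57]
Insert 30:
  append 30 at index 3 → [13, 68, 57, 30]
  30 < parent 68 at index 1, swap → [13, 30, 57, 68]
Insert 47:
  append 47 at index 4 → [13, 30, 57, 68, 47] (no swap needed)
Insert 56:
  append 56 at index 5 → [13, 30, 57, 68, 47, 56]
  56 < parent 57 at index 2, swap → [13, 30, 56, 68, 47, 57]
Insert 11:
  append 11 at index 6 → [13, 30, 56, 68, 47, 57, 11]
  11 < parent 56 at index 2, swap → [13, 30, 11, 68, 47, 57, 56]
  11 < parent 13 at index 0, swap → [11, 30, 13, 68, 47, 57, 56]
Insert 87:
  append 87 at index 7 → [11, 30, 13, 68, 47, 57, 56, 87] (no swap needed)
Insert 5:
  append 5 at index 8 → [11, 30, 13, 68, 47, 57, 56, 87, 5]
  5 < parent 68 at index 3, swap → [11, 30, 13, 5, 47, 57, 56, 87, 68]
  5 < parent 30 at index 1, swap → [11, 5, 13, 30, 47, 57, 56, 87, 68]
  5 < parent 11 at index 0, swap → [5, 11, 13, 30, 47, 57, 56, 87, 68]
Insert 49:
  append 49 at index 9 → [5, 11, 13, 30, 47, 57, 56, 87, 68, 49] (no swap needed)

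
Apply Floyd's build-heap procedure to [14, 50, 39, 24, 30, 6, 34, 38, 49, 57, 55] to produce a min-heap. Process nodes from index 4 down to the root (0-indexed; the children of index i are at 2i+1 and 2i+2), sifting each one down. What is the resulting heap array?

[6, 24, 14, 38, 30, 39, 34, 50, 49, 57, 55]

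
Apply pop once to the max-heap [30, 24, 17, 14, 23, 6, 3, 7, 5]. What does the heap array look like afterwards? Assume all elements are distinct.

[24, 23, 17, 14, 5, 6, 3, 7]

remove root 30; move last element 5 to root → [5, 24, 17, 14, 23, 6, 3, 7]
5 vs larger child 24 at index 1, swap → [24, 5, 17, 14, 23, 6, 3, 7]
5 vs larger child 23 at index 4, swap → [24, 23, 17, 14, 5, 6, 3, 7]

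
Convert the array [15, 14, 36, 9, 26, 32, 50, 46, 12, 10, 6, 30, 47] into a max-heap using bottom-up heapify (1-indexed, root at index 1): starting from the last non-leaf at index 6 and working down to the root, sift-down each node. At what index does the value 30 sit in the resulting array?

sift down from index 6:
  32 vs larger child 47 at index 13, swap → [15, 14, 36, 9, 26, 47, 50, 46, 12, 10, 6, 30, 32]
sift down from index 5: already satisfies heap property
sift down from index 4:
  9 vs larger child 46 at index 8, swap → [15, 14, 36, 46, 26, 47, 50, 9, 12, 10, 6, 30, 32]
sift down from index 3:
  36 vs larger child 50 at index 7, swap → [15, 14, 50, 46, 26, 47, 36, 9, 12, 10, 6, 30, 32]
sift down from index 2:
  14 vs larger child 46 at index 4, swap → [15, 46, 50, 14, 26, 47, 36, 9, 12, 10, 6, 30, 32]
sift down from index 1:
  15 vs larger child 50 at index 3, swap → [50, 46, 15, 14, 26, 47, 36, 9, 12, 10, 6, 30, 32]
  15 vs larger child 47 at index 6, swap → [50, 46, 47, 14, 26, 15, 36, 9, 12, 10, 6, 30, 32]
  15 vs larger child 32 at index 13, swap → [50, 46, 47, 14, 26, 32, 36, 9, 12, 10, 6, 30, 15]
resulting array: [50, 46, 47, 14, 26, 32, 36, 9, 12, 10, 6, 30, 15]

12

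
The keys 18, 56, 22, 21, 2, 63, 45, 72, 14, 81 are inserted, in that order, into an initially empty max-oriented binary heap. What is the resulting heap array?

[81, 72, 56, 21, 63, 22, 45, 18, 14, 2]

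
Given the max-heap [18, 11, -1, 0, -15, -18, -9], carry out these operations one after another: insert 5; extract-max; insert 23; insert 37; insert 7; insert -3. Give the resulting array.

[37, 23, -1, 11, 7, -18, -9, 0, 5, -15, -3]

insert 5:
  append 5 at index 7 → [18, 11, -1, 0, -15, -18, -9, 5]
  5 > parent 0 at index 3, swap → [18, 11, -1, 5, -15, -18, -9, 0]
extract-max → returns 18:
  remove root 18; move last element 0 to root → [0, 11, -1, 5, -15, -18, -9]
  0 vs larger child 11 at index 1, swap → [11, 0, -1, 5, -15, -18, -9]
  0 vs larger child 5 at index 3, swap → [11, 5, -1, 0, -15, -18, -9]
insert 23:
  append 23 at index 7 → [11, 5, -1, 0, -15, -18, -9, 23]
  23 > parent 0 at index 3, swap → [11, 5, -1, 23, -15, -18, -9, 0]
  23 > parent 5 at index 1, swap → [11, 23, -1, 5, -15, -18, -9, 0]
  23 > parent 11 at index 0, swap → [23, 11, -1, 5, -15, -18, -9, 0]
insert 37:
  append 37 at index 8 → [23, 11, -1, 5, -15, -18, -9, 0, 37]
  37 > parent 5 at index 3, swap → [23, 11, -1, 37, -15, -18, -9, 0, 5]
  37 > parent 11 at index 1, swap → [23, 37, -1, 11, -15, -18, -9, 0, 5]
  37 > parent 23 at index 0, swap → [37, 23, -1, 11, -15, -18, -9, 0, 5]
insert 7:
  append 7 at index 9 → [37, 23, -1, 11, -15, -18, -9, 0, 5, 7]
  7 > parent -15 at index 4, swap → [37, 23, -1, 11, 7, -18, -9, 0, 5, -15]
insert -3:
  append -3 at index 10 → [37, 23, -1, 11, 7, -18, -9, 0, 5, -15, -3] (no swap needed)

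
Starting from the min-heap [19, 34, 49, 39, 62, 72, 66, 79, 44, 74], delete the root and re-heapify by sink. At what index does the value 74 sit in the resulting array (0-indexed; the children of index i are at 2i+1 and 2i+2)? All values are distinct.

8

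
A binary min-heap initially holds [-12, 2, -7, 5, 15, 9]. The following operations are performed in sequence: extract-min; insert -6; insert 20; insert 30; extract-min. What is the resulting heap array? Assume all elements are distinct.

[-6, 2, 9, 5, 15, 30, 20]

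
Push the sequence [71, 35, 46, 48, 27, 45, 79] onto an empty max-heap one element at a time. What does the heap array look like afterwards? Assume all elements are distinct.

[79, 48, 71, 35, 27, 45, 46]

Insert 71:
  append 71 at index 0 → [71] (no swap needed)
Insert 35:
  append 35 at index 1 → [71, 35] (no swap needed)
Insert 46:
  append 46 at index 2 → [71, 35, 46] (no swap needed)
Insert 48:
  append 48 at index 3 → [71, 35, 46, 48]
  48 > parent 35 at index 1, swap → [71, 48, 46, 35]
Insert 27:
  append 27 at index 4 → [71, 48, 46, 35, 27] (no swap needed)
Insert 45:
  append 45 at index 5 → [71, 48, 46, 35, 27, 45] (no swap needed)
Insert 79:
  append 79 at index 6 → [71, 48, 46, 35, 27, 45, 79]
  79 > parent 46 at index 2, swap → [71, 48, 79, 35, 27, 45, 46]
  79 > parent 71 at index 0, swap → [79, 48, 71, 35, 27, 45, 46]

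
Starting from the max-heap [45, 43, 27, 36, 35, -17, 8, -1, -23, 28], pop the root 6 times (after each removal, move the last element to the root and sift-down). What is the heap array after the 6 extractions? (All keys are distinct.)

[8, -1, -17, -23]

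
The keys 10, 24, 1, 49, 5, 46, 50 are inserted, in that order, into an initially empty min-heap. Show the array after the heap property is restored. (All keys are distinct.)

[1, 5, 10, 49, 24, 46, 50]

Insert 10:
  append 10 at index 0 → [10] (no swap needed)
Insert 24:
  append 24 at index 1 → [10, 24] (no swap needed)
Insert 1:
  append 1 at index 2 → [10, 24, 1]
  1 < parent 10 at index 0, swap → [1, 24, 10]
Insert 49:
  append 49 at index 3 → [1, 24, 10, 49] (no swap needed)
Insert 5:
  append 5 at index 4 → [1, 24, 10, 49, 5]
  5 < parent 24 at index 1, swap → [1, 5, 10, 49, 24]
Insert 46:
  append 46 at index 5 → [1, 5, 10, 49, 24, 46] (no swap needed)
Insert 50:
  append 50 at index 6 → [1, 5, 10, 49, 24, 46, 50] (no swap needed)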